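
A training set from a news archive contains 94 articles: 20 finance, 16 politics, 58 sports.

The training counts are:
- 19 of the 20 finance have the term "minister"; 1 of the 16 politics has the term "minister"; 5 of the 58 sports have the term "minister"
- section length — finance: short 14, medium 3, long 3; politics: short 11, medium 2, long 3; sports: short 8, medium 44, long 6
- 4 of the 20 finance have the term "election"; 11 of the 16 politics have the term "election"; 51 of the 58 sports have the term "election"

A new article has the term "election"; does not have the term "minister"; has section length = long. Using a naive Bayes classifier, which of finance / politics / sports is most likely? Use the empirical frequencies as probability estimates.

sports

finance: (20/94) × (1/20) × (3/20) × (4/20) ≈ 0.000319149
politics: (16/94) × (15/16) × (3/16) × (11/16) ≈ 0.0205701
sports: (58/94) × (53/58) × (6/58) × (51/58) ≈ 0.0512877
Highest score → sports.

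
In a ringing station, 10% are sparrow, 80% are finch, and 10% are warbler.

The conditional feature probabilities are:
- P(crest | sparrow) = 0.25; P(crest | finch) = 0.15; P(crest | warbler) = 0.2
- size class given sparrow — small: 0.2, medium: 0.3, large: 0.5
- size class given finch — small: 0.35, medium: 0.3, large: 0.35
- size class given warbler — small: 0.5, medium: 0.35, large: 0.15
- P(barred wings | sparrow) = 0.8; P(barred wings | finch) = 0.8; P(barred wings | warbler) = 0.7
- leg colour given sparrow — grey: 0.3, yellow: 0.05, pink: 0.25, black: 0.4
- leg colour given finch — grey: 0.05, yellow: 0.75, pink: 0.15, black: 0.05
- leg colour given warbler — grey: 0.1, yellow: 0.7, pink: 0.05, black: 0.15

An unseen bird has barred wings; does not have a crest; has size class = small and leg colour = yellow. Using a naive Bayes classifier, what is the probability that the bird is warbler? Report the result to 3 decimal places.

sparrow: 0.1 × (1−0.25) × 0.2 × 0.8 × 0.05 = 0.0006
finch: 0.8 × (1−0.15) × 0.35 × 0.8 × 0.75 = 0.1428
warbler: 0.1 × (1−0.2) × 0.5 × 0.7 × 0.7 = 0.0196
P(warbler | x) = 0.0196 / 0.163 ≈ 0.120

0.120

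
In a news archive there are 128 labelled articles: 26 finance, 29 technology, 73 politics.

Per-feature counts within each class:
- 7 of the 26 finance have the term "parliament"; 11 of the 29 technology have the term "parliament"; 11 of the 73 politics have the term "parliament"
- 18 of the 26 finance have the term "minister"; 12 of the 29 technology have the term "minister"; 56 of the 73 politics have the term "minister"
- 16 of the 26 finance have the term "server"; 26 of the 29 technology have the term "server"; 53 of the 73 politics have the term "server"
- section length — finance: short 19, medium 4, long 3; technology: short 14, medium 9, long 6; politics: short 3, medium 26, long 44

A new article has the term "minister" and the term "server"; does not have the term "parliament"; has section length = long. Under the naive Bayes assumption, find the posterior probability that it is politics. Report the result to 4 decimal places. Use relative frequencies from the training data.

0.8999

finance: (26/128) × (19/26) × (18/26) × (16/26) × (3/26) ≈ 0.00729688
technology: (29/128) × (18/29) × (12/29) × (26/29) × (6/29) ≈ 0.0107938
politics: (73/128) × (62/73) × (56/73) × (53/73) × (44/73) ≈ 0.162603
P(politics | x) = 0.162603 / 0.18069368 ≈ 0.8999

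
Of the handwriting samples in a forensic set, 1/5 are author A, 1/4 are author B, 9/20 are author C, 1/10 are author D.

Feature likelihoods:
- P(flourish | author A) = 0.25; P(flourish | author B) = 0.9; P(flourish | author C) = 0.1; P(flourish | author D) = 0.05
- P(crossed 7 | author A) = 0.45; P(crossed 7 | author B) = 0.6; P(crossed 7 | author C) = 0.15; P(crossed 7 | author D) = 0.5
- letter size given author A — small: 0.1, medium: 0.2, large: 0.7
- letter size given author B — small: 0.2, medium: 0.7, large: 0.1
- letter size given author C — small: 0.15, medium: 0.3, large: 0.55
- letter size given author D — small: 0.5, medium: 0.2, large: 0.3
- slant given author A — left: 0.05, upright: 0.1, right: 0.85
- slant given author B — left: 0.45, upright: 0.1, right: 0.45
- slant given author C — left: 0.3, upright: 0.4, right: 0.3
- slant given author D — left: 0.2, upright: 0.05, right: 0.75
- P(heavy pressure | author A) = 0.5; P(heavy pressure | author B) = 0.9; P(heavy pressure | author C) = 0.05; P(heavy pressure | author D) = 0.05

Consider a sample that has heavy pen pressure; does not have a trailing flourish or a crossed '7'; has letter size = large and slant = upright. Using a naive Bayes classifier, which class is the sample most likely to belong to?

author A: 0.2 × (1−0.25) × (1−0.45) × 0.7 × 0.1 × 0.5 = 0.0028875
author B: 0.25 × (1−0.9) × (1−0.6) × 0.1 × 0.1 × 0.9 = 0.00009
author C: 0.45 × (1−0.1) × (1−0.15) × 0.55 × 0.4 × 0.05 = 0.00378675
author D: 0.1 × (1−0.05) × (1−0.5) × 0.3 × 0.05 × 0.05 = 0.000035625
Highest score → author C.

author C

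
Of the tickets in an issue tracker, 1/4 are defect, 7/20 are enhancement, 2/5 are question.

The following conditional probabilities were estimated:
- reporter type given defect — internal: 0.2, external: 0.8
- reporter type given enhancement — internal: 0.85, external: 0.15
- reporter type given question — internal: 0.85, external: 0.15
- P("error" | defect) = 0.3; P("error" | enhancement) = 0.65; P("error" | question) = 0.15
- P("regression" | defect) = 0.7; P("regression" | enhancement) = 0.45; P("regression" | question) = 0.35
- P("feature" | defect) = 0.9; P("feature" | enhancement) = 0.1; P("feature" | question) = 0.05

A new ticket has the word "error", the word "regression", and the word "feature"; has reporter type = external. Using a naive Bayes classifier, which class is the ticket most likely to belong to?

defect

defect: 0.25 × 0.8 × 0.3 × 0.7 × 0.9 = 0.0378
enhancement: 0.35 × 0.15 × 0.65 × 0.45 × 0.1 = 0.001535625
question: 0.4 × 0.15 × 0.15 × 0.35 × 0.05 = 0.0001575
Highest score → defect.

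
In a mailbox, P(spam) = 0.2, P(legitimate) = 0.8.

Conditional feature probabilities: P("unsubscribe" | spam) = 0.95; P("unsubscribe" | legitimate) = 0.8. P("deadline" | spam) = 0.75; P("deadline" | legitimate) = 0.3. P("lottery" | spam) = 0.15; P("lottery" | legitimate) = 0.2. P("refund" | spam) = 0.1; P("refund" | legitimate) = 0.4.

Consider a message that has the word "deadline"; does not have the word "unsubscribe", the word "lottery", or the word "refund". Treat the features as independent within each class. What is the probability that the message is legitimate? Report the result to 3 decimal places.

spam: 0.2 × (1−0.95) × 0.75 × (1−0.15) × (1−0.1) = 0.0057375
legitimate: 0.8 × (1−0.8) × 0.3 × (1−0.2) × (1−0.4) = 0.02304
P(legitimate | x) = 0.02304 / 0.0287775 ≈ 0.801

0.801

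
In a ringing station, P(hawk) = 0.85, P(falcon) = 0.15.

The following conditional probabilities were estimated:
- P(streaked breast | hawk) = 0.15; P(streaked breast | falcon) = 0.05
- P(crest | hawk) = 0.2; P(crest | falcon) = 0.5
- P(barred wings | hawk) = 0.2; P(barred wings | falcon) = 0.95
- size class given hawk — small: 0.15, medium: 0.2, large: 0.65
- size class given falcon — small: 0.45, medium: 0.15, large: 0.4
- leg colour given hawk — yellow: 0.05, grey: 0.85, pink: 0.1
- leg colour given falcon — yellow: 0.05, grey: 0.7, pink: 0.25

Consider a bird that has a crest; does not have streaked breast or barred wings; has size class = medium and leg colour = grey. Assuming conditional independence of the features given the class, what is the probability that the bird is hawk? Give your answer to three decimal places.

0.981

hawk: 0.85 × (1−0.15) × 0.2 × (1−0.2) × 0.2 × 0.85 = 0.019652
falcon: 0.15 × (1−0.05) × 0.5 × (1−0.95) × 0.15 × 0.7 = 0.0003740625
P(hawk | x) = 0.019652 / 0.0200260625 ≈ 0.981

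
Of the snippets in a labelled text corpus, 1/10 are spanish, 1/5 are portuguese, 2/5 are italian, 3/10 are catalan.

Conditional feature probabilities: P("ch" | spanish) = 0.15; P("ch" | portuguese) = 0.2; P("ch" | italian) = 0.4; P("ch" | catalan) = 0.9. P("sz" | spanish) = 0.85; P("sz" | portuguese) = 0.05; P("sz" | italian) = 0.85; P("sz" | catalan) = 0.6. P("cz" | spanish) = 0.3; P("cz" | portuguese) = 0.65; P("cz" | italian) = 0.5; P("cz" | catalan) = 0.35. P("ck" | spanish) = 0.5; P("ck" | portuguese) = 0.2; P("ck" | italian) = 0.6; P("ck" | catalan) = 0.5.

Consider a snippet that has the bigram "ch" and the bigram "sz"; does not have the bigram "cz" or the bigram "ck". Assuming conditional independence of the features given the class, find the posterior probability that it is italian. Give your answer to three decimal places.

0.320

spanish: 0.1 × 0.15 × 0.85 × (1−0.3) × (1−0.5) = 0.0044625
portuguese: 0.2 × 0.2 × 0.05 × (1−0.65) × (1−0.2) = 0.00056
italian: 0.4 × 0.4 × 0.85 × (1−0.5) × (1−0.6) = 0.0272
catalan: 0.3 × 0.9 × 0.6 × (1−0.35) × (1−0.5) = 0.05265
P(italian | x) = 0.0272 / 0.0848725 ≈ 0.320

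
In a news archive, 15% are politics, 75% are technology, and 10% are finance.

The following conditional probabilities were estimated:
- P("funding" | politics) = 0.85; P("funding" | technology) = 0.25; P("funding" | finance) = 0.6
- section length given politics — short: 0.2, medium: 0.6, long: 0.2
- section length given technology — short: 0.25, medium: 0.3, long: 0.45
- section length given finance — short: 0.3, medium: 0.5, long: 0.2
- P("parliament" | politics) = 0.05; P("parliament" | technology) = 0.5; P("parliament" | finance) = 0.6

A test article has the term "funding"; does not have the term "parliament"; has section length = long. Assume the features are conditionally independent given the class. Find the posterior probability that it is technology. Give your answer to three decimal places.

0.592

politics: 0.15 × 0.85 × 0.2 × (1−0.05) = 0.024225
technology: 0.75 × 0.25 × 0.45 × (1−0.5) = 0.0421875
finance: 0.1 × 0.6 × 0.2 × (1−0.6) = 0.0048
P(technology | x) = 0.0421875 / 0.0712125 ≈ 0.592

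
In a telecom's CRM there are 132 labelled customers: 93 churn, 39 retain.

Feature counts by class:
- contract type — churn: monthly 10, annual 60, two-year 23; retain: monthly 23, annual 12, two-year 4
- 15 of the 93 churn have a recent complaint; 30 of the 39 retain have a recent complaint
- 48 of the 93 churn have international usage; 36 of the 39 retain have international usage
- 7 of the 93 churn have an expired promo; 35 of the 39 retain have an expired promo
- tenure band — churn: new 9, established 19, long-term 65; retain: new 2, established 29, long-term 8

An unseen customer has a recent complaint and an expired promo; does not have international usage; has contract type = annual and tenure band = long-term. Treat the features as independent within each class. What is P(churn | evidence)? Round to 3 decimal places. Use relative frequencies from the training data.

0.653

churn: (93/132) × (60/93) × (15/93) × (45/93) × (7/93) × (65/93) ≈ 0.00186621
retain: (39/132) × (12/39) × (30/39) × (3/39) × (35/39) × (8/39) ≈ 0.00099026
P(churn | x) = 0.00186621 / 0.00285647 ≈ 0.653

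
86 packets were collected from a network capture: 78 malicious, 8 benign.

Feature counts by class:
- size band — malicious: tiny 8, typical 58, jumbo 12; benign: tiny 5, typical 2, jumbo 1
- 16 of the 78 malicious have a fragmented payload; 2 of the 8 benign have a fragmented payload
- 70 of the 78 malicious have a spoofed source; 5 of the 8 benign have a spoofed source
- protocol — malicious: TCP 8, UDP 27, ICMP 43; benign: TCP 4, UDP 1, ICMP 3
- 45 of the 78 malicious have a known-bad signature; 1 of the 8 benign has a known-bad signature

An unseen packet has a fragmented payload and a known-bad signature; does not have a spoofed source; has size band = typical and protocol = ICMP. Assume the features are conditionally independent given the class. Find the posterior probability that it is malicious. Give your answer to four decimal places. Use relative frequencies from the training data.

0.9779

malicious: (78/86) × (58/78) × (16/78) × (8/78) × (43/78) × (45/78) ≈ 0.00451276
benign: (8/86) × (2/8) × (2/8) × (3/8) × (3/8) × (1/8) ≈ 0.000102198
P(malicious | x) = 0.00451276 / 0.004614958 ≈ 0.9779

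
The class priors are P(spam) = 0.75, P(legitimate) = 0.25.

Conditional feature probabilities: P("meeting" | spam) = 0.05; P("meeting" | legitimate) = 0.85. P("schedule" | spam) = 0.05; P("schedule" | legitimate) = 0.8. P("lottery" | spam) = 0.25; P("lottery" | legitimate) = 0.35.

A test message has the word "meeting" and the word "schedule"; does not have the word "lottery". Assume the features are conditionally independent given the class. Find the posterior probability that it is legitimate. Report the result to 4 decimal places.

spam: 0.75 × 0.05 × 0.05 × (1−0.25) = 0.00140625
legitimate: 0.25 × 0.85 × 0.8 × (1−0.35) = 0.1105
P(legitimate | x) = 0.1105 / 0.11190625 ≈ 0.9874

0.9874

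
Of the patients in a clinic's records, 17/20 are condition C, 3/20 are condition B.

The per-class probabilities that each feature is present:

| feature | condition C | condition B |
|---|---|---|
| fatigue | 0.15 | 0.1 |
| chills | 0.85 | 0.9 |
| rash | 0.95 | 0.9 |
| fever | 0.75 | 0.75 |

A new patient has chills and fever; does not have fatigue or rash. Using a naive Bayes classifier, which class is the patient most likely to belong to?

condition C

condition C: 0.85 × (1−0.15) × 0.85 × (1−0.95) × 0.75 = 0.0230296875
condition B: 0.15 × (1−0.1) × 0.9 × (1−0.9) × 0.75 = 0.0091125
Highest score → condition C.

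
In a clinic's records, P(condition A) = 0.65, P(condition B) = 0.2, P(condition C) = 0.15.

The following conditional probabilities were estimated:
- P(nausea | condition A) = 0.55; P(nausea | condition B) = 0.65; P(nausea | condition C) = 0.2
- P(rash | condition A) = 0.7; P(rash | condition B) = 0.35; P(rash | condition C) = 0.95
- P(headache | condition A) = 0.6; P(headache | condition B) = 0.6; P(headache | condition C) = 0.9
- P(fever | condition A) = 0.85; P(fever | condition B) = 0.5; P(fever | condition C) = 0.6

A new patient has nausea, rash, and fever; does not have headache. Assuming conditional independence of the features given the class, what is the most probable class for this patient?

condition A

condition A: 0.65 × 0.55 × 0.7 × (1−0.6) × 0.85 = 0.085085
condition B: 0.2 × 0.65 × 0.35 × (1−0.6) × 0.5 = 0.0091
condition C: 0.15 × 0.2 × 0.95 × (1−0.9) × 0.6 = 0.00171
Highest score → condition A.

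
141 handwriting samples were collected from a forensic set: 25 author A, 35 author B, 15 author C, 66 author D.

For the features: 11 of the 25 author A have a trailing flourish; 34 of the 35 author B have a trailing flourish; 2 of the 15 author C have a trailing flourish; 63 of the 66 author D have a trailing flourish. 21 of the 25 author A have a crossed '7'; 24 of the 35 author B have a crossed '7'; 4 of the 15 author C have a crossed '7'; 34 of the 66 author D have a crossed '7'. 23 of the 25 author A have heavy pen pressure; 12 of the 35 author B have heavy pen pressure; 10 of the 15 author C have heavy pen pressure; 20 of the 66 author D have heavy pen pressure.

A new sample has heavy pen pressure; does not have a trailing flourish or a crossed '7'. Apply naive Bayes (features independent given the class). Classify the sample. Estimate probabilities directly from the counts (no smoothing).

author C

author A: (25/141) × (14/25) × (4/25) × (23/25) ≈ 0.0146156
author B: (35/141) × (1/35) × (11/35) × (12/35) ≈ 0.000764221
author C: (15/141) × (13/15) × (11/15) × (10/15) ≈ 0.0450749
author D: (66/141) × (3/66) × (32/66) × (20/66) ≈ 0.00312604
Highest score → author C.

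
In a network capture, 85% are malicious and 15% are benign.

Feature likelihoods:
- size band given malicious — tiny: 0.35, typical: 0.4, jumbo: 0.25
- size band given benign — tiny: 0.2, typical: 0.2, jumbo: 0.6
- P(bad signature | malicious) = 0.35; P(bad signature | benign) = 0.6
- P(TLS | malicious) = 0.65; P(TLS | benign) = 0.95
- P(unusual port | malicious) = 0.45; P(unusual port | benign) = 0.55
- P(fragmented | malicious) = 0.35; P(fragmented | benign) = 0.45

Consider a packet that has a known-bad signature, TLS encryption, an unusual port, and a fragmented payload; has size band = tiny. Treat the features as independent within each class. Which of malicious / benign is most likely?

malicious: 0.85 × 0.35 × 0.35 × 0.65 × 0.45 × 0.35 = 0.010659796875
benign: 0.15 × 0.2 × 0.6 × 0.95 × 0.55 × 0.45 = 0.00423225
Highest score → malicious.

malicious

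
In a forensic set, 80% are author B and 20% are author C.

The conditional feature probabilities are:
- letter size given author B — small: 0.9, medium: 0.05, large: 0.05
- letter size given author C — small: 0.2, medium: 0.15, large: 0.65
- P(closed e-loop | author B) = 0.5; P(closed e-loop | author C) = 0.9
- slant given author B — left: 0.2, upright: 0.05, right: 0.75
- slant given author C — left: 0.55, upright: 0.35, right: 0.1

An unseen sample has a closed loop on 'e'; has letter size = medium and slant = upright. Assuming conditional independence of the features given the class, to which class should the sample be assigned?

author C

author B: 0.8 × 0.05 × 0.5 × 0.05 = 0.001
author C: 0.2 × 0.15 × 0.9 × 0.35 = 0.00945
Highest score → author C.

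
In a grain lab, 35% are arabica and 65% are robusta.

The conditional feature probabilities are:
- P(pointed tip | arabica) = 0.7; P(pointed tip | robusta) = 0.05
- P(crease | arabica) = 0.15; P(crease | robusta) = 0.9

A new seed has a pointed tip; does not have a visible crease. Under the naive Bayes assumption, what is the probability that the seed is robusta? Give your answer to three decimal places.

arabica: 0.35 × 0.7 × (1−0.15) = 0.20825
robusta: 0.65 × 0.05 × (1−0.9) = 0.00325
P(robusta | x) = 0.00325 / 0.2115 ≈ 0.015

0.015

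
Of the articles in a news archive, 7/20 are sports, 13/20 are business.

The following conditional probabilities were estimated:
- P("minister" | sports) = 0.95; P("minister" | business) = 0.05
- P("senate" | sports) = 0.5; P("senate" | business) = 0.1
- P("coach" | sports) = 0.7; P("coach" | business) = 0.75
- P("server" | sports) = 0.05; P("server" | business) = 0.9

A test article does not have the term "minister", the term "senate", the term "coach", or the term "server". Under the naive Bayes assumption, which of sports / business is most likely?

business

sports: 0.35 × (1−0.95) × (1−0.5) × (1−0.7) × (1−0.05) = 0.00249375
business: 0.65 × (1−0.05) × (1−0.1) × (1−0.75) × (1−0.9) = 0.01389375
Highest score → business.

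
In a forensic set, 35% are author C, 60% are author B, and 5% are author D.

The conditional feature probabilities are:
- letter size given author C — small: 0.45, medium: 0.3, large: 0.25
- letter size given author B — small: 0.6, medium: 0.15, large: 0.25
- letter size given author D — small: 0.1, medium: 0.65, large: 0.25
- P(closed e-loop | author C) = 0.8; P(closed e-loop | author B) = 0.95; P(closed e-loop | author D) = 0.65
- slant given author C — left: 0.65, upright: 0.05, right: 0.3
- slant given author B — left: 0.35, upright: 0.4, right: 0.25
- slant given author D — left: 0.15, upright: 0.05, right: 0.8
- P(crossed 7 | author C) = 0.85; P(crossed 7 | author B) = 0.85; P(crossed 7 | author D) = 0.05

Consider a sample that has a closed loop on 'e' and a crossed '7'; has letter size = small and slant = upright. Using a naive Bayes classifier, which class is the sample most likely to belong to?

author C: 0.35 × 0.45 × 0.8 × 0.05 × 0.85 = 0.005355
author B: 0.6 × 0.6 × 0.95 × 0.4 × 0.85 = 0.11628
author D: 0.05 × 0.1 × 0.65 × 0.05 × 0.05 = 0.000008125
Highest score → author B.

author B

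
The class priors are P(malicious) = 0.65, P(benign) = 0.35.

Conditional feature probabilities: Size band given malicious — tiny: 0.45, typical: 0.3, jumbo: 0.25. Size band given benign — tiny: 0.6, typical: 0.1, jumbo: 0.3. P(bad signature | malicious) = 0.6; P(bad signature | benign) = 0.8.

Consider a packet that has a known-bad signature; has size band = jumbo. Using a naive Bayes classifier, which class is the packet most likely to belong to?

malicious: 0.65 × 0.25 × 0.6 = 0.0975
benign: 0.35 × 0.3 × 0.8 = 0.084
Highest score → malicious.

malicious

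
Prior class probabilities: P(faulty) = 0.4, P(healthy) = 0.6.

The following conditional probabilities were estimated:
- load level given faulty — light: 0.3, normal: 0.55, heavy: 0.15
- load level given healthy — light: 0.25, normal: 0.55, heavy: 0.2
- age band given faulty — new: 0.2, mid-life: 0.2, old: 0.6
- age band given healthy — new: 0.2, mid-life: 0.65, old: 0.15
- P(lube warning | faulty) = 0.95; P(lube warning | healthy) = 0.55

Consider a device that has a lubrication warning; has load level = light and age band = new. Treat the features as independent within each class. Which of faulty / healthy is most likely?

faulty

faulty: 0.4 × 0.3 × 0.2 × 0.95 = 0.0228
healthy: 0.6 × 0.25 × 0.2 × 0.55 = 0.0165
Highest score → faulty.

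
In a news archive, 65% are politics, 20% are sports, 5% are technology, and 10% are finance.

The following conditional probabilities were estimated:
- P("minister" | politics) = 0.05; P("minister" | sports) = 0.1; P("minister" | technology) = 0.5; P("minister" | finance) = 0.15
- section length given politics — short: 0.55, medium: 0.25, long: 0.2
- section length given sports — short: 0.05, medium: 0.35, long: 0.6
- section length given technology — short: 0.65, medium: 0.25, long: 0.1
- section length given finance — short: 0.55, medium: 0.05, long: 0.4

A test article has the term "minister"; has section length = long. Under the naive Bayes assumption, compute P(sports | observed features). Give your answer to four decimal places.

politics: 0.65 × 0.05 × 0.2 = 0.0065
sports: 0.2 × 0.1 × 0.6 = 0.012
technology: 0.05 × 0.5 × 0.1 = 0.0025
finance: 0.1 × 0.15 × 0.4 = 0.006
P(sports | x) = 0.012 / 0.027 ≈ 0.4444

0.4444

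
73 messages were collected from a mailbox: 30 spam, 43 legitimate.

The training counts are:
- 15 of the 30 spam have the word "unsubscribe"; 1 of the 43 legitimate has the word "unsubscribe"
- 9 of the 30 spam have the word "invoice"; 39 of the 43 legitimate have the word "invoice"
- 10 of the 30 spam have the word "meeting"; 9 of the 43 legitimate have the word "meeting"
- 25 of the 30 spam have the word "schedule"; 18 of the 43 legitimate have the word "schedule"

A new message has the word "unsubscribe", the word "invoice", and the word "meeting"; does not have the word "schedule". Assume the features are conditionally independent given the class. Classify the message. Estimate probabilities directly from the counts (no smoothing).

spam: (30/73) × (15/30) × (9/30) × (10/30) × (5/30) ≈ 0.00342466
legitimate: (43/73) × (1/43) × (39/43) × (9/43) × (25/43) ≈ 0.00151189
Highest score → spam.

spam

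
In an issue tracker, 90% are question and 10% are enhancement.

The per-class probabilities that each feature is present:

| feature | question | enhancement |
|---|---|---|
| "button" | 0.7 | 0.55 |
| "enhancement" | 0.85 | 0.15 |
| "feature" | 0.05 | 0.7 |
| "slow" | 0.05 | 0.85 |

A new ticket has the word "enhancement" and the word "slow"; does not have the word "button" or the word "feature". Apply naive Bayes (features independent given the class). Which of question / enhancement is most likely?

question

question: 0.9 × (1−0.7) × 0.85 × (1−0.05) × 0.05 = 0.01090125
enhancement: 0.1 × (1−0.55) × 0.15 × (1−0.7) × 0.85 = 0.00172125
Highest score → question.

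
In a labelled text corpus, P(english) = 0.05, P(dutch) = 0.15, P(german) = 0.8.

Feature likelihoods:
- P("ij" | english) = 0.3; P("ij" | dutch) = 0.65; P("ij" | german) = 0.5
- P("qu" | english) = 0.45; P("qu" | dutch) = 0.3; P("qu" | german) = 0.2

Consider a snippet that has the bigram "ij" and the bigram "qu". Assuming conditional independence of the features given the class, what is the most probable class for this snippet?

english: 0.05 × 0.3 × 0.45 = 0.00675
dutch: 0.15 × 0.65 × 0.3 = 0.02925
german: 0.8 × 0.5 × 0.2 = 0.08
Highest score → german.

german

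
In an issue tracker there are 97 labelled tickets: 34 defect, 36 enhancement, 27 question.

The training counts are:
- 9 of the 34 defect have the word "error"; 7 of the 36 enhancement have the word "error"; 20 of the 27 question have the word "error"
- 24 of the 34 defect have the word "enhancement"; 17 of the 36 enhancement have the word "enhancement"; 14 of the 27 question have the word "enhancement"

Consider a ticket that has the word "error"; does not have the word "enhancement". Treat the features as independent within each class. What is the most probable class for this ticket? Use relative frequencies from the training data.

question

defect: (34/97) × (9/34) × (10/34) ≈ 0.0272893
enhancement: (36/97) × (7/36) × (19/36) ≈ 0.0380871
question: (27/97) × (20/27) × (13/27) ≈ 0.0992745
Highest score → question.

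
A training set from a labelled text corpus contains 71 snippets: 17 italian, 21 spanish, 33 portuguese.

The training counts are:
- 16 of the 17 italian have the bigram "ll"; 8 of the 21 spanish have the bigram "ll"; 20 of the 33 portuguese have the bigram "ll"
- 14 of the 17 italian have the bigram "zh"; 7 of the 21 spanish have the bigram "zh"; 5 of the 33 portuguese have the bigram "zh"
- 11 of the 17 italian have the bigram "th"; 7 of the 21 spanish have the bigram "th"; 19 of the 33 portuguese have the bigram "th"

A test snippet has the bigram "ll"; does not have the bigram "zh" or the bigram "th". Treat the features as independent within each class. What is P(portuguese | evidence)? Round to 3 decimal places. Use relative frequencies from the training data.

italian: (17/71) × (16/17) × (3/17) × (6/17) ≈ 0.0140358
spanish: (21/71) × (8/21) × (14/21) × (14/21) ≈ 0.0500782
portuguese: (33/71) × (20/33) × (28/33) × (14/33) ≈ 0.101398
P(portuguese | x) = 0.101398 / 0.165512 ≈ 0.613

0.613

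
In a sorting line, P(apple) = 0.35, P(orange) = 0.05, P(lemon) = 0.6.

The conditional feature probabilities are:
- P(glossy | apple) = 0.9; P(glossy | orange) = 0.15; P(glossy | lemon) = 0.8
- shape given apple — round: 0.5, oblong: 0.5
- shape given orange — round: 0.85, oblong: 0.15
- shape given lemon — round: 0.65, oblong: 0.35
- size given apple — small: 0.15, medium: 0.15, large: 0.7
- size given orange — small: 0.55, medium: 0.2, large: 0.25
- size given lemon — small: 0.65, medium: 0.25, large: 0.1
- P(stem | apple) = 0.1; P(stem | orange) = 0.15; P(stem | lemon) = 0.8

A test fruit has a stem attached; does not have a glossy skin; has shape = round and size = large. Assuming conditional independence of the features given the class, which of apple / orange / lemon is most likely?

lemon

apple: 0.35 × (1−0.9) × 0.5 × 0.7 × 0.1 = 0.001225
orange: 0.05 × (1−0.15) × 0.85 × 0.25 × 0.15 = 0.0013546875
lemon: 0.6 × (1−0.8) × 0.65 × 0.1 × 0.8 = 0.00624
Highest score → lemon.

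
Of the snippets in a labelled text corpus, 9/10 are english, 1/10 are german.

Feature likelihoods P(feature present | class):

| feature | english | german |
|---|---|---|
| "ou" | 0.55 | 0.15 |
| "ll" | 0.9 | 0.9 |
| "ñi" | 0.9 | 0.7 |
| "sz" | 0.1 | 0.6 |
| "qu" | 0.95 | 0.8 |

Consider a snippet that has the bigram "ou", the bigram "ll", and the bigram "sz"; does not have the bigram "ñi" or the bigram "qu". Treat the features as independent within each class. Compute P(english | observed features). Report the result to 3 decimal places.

0.314

english: 0.9 × 0.55 × 0.9 × (1−0.9) × 0.1 × (1−0.95) = 0.00022275
german: 0.1 × 0.15 × 0.9 × (1−0.7) × 0.6 × (1−0.8) = 0.000486
P(english | x) = 0.00022275 / 0.00070875 ≈ 0.314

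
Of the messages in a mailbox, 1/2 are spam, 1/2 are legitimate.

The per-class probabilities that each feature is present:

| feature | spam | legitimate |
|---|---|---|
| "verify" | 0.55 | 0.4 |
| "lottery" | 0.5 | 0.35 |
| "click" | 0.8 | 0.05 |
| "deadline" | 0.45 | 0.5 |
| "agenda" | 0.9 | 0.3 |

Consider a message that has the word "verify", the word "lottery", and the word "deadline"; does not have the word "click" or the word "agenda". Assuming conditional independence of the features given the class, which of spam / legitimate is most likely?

legitimate

spam: 0.5 × 0.55 × 0.5 × (1−0.8) × 0.45 × (1−0.9) = 0.0012375
legitimate: 0.5 × 0.4 × 0.35 × (1−0.05) × 0.5 × (1−0.3) = 0.023275
Highest score → legitimate.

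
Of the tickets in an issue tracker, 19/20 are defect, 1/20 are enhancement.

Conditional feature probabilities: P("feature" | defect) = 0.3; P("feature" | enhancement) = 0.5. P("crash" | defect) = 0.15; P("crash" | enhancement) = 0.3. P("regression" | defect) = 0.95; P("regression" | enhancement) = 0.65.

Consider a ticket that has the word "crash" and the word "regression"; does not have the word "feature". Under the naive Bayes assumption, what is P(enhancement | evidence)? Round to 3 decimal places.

0.049

defect: 0.95 × (1−0.3) × 0.15 × 0.95 = 0.0947625
enhancement: 0.05 × (1−0.5) × 0.3 × 0.65 = 0.004875
P(enhancement | x) = 0.004875 / 0.0996375 ≈ 0.049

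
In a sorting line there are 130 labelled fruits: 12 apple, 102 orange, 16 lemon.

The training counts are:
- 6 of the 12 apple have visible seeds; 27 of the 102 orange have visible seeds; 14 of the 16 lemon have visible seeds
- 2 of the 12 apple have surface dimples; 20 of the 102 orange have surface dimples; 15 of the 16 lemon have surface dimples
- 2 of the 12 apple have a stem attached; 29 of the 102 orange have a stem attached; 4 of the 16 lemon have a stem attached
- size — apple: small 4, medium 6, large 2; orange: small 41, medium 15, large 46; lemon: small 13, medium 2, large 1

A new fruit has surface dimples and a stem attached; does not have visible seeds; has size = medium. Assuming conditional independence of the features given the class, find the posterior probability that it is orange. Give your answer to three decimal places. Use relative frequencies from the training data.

apple: (12/130) × (6/12) × (2/12) × (2/12) × (6/12) ≈ 0.000641026
orange: (102/130) × (75/102) × (20/102) × (29/102) × (15/102) ≈ 0.00472973
lemon: (16/130) × (2/16) × (15/16) × (4/16) × (2/16) ≈ 0.000450721
P(orange | x) = 0.00472973 / 0.005821477 ≈ 0.812

0.812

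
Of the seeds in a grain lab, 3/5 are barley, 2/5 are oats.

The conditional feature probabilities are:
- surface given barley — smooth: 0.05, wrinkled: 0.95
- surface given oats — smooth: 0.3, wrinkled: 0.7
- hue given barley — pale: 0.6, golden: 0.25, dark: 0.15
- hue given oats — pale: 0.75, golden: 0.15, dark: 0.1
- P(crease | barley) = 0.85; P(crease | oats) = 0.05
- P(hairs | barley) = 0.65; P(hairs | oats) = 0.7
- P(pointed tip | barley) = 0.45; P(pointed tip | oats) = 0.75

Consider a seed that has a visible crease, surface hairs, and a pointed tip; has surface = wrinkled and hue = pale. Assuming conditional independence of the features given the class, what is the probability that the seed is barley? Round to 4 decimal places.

0.9391

barley: 0.6 × 0.95 × 0.6 × 0.85 × 0.65 × 0.45 = 0.08502975
oats: 0.4 × 0.7 × 0.75 × 0.05 × 0.7 × 0.75 = 0.0055125
P(barley | x) = 0.08502975 / 0.09054225 ≈ 0.9391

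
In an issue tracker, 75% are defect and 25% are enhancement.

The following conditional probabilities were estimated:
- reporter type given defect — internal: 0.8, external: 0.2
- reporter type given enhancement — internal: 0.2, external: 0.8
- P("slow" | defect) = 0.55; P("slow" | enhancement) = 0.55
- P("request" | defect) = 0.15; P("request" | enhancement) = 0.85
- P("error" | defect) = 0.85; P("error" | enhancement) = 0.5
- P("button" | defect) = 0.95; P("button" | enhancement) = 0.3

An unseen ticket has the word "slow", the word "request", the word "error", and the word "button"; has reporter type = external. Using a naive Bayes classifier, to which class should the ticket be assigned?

enhancement

defect: 0.75 × 0.2 × 0.55 × 0.15 × 0.85 × 0.95 = 0.0099928125
enhancement: 0.25 × 0.8 × 0.55 × 0.85 × 0.5 × 0.3 = 0.014025
Highest score → enhancement.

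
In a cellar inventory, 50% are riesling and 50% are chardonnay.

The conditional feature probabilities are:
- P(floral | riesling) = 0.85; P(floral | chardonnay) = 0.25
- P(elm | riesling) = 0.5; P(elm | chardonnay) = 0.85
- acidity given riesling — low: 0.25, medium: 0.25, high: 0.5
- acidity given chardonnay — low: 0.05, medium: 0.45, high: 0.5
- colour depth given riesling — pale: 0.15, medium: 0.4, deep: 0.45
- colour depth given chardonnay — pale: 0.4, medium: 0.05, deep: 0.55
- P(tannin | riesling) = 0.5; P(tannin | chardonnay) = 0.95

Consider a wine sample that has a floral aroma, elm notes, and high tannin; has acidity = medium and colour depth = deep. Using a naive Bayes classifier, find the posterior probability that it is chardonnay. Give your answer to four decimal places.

riesling: 0.5 × 0.85 × 0.5 × 0.25 × 0.45 × 0.5 = 0.011953125
chardonnay: 0.5 × 0.25 × 0.85 × 0.45 × 0.55 × 0.95 = 0.02498203125
P(chardonnay | x) = 0.02498203125 / 0.03693515625 ≈ 0.6764

0.6764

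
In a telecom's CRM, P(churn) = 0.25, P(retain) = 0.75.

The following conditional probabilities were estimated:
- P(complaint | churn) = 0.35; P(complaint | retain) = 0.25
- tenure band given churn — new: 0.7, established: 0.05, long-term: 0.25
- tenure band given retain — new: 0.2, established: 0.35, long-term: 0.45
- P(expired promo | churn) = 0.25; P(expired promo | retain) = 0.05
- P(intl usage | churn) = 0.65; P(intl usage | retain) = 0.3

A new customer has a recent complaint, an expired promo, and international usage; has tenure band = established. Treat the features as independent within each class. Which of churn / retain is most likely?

churn: 0.25 × 0.35 × 0.05 × 0.25 × 0.65 = 0.0007109375
retain: 0.75 × 0.25 × 0.35 × 0.05 × 0.3 = 0.000984375
Highest score → retain.

retain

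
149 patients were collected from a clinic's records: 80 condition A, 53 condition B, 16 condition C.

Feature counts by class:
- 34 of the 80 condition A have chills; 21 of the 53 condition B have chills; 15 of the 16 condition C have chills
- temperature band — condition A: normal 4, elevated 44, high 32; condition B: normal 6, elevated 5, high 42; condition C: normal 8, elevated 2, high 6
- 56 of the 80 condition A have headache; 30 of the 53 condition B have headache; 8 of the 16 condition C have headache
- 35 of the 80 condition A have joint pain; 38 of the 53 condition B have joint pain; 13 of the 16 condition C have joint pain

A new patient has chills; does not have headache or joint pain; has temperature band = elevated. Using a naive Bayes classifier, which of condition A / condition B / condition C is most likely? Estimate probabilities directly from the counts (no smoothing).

condition A: (80/149) × (34/80) × (44/80) × (24/80) × (45/80) ≈ 0.0211787
condition B: (53/149) × (21/53) × (5/53) × (23/53) × (15/53) ≈ 0.00163303
condition C: (16/149) × (15/16) × (2/16) × (8/16) × (3/16) ≈ 0.00117974
Highest score → condition A.

condition A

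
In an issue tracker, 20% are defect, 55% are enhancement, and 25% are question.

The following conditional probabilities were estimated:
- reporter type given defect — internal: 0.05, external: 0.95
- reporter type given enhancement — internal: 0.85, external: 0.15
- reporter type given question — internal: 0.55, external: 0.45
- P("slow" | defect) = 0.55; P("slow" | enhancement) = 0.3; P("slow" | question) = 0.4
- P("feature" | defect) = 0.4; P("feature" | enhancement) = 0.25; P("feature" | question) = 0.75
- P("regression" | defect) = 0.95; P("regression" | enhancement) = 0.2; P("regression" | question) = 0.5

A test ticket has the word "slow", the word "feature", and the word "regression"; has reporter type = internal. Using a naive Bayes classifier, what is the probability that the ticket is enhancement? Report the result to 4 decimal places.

0.2359

defect: 0.2 × 0.05 × 0.55 × 0.4 × 0.95 = 0.00209
enhancement: 0.55 × 0.85 × 0.3 × 0.25 × 0.2 = 0.0070125
question: 0.25 × 0.55 × 0.4 × 0.75 × 0.5 = 0.020625
P(enhancement | x) = 0.0070125 / 0.0297275 ≈ 0.2359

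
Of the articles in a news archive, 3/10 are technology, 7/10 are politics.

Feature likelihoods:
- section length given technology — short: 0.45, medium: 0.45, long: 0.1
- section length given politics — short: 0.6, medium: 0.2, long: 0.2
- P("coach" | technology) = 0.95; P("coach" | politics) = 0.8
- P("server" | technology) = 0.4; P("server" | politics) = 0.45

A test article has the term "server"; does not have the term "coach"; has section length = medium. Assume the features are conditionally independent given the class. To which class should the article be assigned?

politics

technology: 0.3 × 0.45 × (1−0.95) × 0.4 = 0.0027
politics: 0.7 × 0.2 × (1−0.8) × 0.45 = 0.0126
Highest score → politics.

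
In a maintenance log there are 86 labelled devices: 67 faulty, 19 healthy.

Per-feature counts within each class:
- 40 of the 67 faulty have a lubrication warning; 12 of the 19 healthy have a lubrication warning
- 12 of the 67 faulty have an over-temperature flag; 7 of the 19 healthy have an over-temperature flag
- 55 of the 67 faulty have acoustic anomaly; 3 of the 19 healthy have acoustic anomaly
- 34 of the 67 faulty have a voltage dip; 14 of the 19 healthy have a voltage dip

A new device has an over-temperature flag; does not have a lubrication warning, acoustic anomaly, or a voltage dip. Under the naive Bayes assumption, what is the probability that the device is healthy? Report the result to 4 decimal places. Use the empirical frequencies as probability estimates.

0.5726

faulty: (67/86) × (27/67) × (12/67) × (12/67) × (33/67) ≈ 0.00496041
healthy: (19/86) × (7/19) × (7/19) × (16/19) × (5/19) ≈ 0.00664549
P(healthy | x) = 0.00664549 / 0.0116059 ≈ 0.5726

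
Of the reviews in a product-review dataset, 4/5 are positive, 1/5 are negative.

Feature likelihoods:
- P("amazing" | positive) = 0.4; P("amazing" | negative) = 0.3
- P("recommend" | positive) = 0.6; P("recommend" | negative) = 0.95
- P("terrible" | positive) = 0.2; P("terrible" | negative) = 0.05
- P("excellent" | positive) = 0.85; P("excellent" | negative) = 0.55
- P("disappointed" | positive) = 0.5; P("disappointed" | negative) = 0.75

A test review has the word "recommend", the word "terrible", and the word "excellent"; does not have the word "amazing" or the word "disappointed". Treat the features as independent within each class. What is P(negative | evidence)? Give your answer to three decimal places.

positive: 0.8 × (1−0.4) × 0.6 × 0.2 × 0.85 × (1−0.5) = 0.02448
negative: 0.2 × (1−0.3) × 0.95 × 0.05 × 0.55 × (1−0.75) = 0.000914375
P(negative | x) = 0.000914375 / 0.025394375 ≈ 0.036

0.036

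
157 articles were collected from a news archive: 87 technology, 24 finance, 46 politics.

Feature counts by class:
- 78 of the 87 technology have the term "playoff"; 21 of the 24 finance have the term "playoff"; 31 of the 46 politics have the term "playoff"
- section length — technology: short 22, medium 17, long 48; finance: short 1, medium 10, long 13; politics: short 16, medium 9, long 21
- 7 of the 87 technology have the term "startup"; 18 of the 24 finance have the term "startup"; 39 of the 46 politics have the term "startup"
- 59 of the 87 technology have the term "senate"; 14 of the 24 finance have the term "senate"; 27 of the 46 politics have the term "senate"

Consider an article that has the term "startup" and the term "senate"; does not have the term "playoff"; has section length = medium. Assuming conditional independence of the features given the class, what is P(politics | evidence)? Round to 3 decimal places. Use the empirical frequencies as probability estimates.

0.694

technology: (87/157) × (9/87) × (17/87) × (7/87) × (59/87) ≈ 0.000611201
finance: (24/157) × (3/24) × (10/24) × (18/24) × (14/24) ≈ 0.00348328
politics: (46/157) × (15/46) × (9/46) × (39/46) × (27/46) ≈ 0.00930227
P(politics | x) = 0.00930227 / 0.013396751 ≈ 0.694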